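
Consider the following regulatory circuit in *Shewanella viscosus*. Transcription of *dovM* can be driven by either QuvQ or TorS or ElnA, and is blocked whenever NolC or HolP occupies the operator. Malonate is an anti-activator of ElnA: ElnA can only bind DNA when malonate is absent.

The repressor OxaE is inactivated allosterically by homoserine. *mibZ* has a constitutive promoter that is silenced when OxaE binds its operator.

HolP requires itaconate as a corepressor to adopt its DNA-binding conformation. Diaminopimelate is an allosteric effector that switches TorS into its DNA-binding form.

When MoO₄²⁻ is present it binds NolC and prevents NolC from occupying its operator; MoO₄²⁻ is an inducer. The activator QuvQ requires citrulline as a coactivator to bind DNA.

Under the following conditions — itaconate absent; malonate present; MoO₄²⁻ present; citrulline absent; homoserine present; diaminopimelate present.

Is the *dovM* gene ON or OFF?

MoO₄²⁻ is present, so NolC is inactive.
Itaconate is absent, so HolP is inactive.
Citrulline is absent, so QuvQ is inactive.
Diaminopimelate is present, so TorS is active.
Malonate is present, so ElnA is inactive.
Activator TorS is present, so *dovM* is transcribed.

ON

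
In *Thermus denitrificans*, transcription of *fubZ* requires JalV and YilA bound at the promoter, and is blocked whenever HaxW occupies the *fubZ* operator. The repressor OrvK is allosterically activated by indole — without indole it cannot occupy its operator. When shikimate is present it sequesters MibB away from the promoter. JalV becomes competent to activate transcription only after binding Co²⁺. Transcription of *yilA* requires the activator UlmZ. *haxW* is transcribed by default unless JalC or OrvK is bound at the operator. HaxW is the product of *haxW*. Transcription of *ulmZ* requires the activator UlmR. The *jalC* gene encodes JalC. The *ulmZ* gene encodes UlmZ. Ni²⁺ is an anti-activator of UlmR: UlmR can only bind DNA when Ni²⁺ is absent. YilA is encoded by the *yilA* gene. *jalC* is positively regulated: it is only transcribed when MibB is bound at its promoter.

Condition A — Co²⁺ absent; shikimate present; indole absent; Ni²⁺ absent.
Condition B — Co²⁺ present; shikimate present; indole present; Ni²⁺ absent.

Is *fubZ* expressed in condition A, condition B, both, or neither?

Condition A:
Co²⁺ is absent, so JalV is inactive.
Shikimate is present, so MibB is inactive.
Required activator MibB is absent, so *jalC* is not transcribed.
So JalC is not produced.
Indole is absent, so OrvK is inactive.
With no repressor bound, *haxW* is transcribed.
So HaxW is produced and active.
Ni²⁺ is absent, so UlmR is active.
No repressor is bound and UlmR is active, so *ulmZ* is transcribed.
So UlmZ is produced and active.
No repressor is bound and UlmZ is active, so *yilA* is transcribed.
So YilA is produced and active.
With repressor HaxW bound, *fubZ* is not transcribed.
→ *fubZ* is OFF in A.
Condition B:
Co²⁺ is present, so JalV is active.
Shikimate is present, so MibB is inactive.
Required activator MibB is absent, so *jalC* is not transcribed.
So JalC is not produced.
Indole is present, so OrvK is active.
With repressor OrvK bound, *haxW* is not transcribed.
So HaxW is not produced.
Ni²⁺ is absent, so UlmR is active.
No repressor is bound and UlmR is active, so *ulmZ* is transcribed.
So UlmZ is produced and active.
No repressor is bound and UlmZ is active, so *yilA* is transcribed.
So YilA is produced and active.
No repressor is bound and JalV and YilA are active, so *fubZ* is transcribed.
→ *fubZ* is ON in B.

B only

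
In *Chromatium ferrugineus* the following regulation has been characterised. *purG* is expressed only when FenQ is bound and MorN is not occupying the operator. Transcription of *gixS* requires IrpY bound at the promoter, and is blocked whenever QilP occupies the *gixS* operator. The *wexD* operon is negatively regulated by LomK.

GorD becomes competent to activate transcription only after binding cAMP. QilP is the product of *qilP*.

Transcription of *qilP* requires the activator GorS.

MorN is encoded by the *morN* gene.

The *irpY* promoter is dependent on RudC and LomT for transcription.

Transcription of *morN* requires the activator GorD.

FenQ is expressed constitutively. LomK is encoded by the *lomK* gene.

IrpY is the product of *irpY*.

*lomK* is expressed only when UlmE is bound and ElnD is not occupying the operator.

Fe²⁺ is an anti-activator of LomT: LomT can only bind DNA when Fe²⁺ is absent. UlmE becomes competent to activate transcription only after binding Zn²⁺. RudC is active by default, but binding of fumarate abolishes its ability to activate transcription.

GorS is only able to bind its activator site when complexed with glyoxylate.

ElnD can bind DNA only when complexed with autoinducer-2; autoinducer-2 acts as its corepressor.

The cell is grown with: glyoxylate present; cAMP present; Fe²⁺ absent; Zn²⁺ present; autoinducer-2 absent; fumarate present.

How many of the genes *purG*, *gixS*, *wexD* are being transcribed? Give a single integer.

FenQ is produced constitutively and is active.
cAMP is present, so GorD is active.
No repressor is bound and GorD is active, so *morN* is transcribed.
So MorN is produced and active.
With repressor MorN bound, *purG* is not transcribed.
→ *purG* is OFF.
Fumarate is present, so RudC is inactive.
Fe²⁺ is absent, so LomT is active.
Required activator RudC is absent, so *irpY* is not transcribed.
So IrpY is not produced.
Glyoxylate is present, so GorS is active.
No repressor is bound and GorS is active, so *qilP* is transcribed.
So QilP is produced and active.
With repressor QilP bound, *gixS* is not transcribed.
→ *gixS* is OFF.
Zn²⁺ is present, so UlmE is active.
Autoinducer-2 is absent, so ElnD is inactive.
No repressor is bound and UlmE is active, so *lomK* is transcribed.
So LomK is produced and active.
With repressor LomK bound, *wexD* is not transcribed.
→ *wexD* is OFF.
0 of the 3 genes are transcribed.

0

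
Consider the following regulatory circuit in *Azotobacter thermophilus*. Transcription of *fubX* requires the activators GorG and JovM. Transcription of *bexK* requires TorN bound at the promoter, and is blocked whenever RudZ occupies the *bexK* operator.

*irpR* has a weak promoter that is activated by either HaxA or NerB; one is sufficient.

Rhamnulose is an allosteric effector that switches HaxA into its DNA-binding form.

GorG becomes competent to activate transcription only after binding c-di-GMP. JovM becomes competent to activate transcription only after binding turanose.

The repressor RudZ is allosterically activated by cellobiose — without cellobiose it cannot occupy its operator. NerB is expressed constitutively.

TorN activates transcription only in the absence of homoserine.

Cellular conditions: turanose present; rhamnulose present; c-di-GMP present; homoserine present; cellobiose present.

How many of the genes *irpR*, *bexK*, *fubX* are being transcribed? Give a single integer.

2

Rhamnulose is present, so HaxA is active.
NerB is produced constitutively and is active.
Activator HaxA is present, so *irpR* is transcribed.
→ *irpR* is ON.
Homoserine is present, so TorN is inactive.
Cellobiose is present, so RudZ is active.
With repressor RudZ bound, *bexK* is not transcribed.
→ *bexK* is OFF.
c-di-GMP is present, so GorG is active.
Turanose is present, so JovM is active.
No repressor is bound and GorG and JovM are active, so *fubX* is transcribed.
→ *fubX* is ON.
2 of the 3 genes are transcribed.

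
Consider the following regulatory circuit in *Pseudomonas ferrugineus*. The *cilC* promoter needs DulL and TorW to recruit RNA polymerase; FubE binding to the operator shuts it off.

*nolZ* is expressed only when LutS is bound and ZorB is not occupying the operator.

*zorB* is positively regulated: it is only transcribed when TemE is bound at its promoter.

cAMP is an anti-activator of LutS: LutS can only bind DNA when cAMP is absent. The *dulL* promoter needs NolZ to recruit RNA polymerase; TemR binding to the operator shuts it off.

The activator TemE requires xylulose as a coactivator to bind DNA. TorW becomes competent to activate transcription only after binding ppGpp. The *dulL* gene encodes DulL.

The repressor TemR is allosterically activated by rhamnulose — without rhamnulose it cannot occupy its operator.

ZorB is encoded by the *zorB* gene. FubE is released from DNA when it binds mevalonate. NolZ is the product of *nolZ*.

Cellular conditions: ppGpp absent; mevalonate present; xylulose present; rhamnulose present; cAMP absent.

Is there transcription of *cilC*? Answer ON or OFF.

OFF

Mevalonate is present, so FubE is inactive.
Rhamnulose is present, so TemR is active.
cAMP is absent, so LutS is active.
Xylulose is present, so TemE is active.
No repressor is bound and TemE is active, so *zorB* is transcribed.
So ZorB is produced and active.
With repressor ZorB bound, *nolZ* is not transcribed.
So NolZ is not produced.
With repressor TemR bound, *dulL* is not transcribed.
So DulL is not produced.
ppGpp is absent, so TorW is inactive.
Required activator DulL is absent, so *cilC* is not transcribed.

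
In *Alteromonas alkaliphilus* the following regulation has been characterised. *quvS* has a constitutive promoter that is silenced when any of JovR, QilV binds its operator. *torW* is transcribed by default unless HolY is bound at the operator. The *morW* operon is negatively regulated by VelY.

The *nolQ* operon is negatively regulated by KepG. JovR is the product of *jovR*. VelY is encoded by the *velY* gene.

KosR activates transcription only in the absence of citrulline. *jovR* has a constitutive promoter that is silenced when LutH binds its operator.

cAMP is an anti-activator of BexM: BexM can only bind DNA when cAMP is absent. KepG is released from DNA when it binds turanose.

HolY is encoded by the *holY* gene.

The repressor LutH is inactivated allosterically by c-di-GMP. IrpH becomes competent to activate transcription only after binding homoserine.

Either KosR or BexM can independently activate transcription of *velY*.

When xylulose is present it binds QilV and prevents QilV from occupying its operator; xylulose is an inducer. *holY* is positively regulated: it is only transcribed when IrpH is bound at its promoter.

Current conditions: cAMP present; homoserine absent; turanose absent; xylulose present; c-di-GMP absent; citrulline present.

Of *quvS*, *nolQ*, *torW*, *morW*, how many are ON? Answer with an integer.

c-di-GMP is absent, so LutH is active.
With repressor LutH bound, *jovR* is not transcribed.
So JovR is not produced.
Xylulose is present, so QilV is inactive.
With no repressor bound, *quvS* is transcribed.
→ *quvS* is ON.
Turanose is absent, so KepG is active.
With repressor KepG bound, *nolQ* is not transcribed.
→ *nolQ* is OFF.
Homoserine is absent, so IrpH is inactive.
Required activator IrpH is absent, so *holY* is not transcribed.
So HolY is not produced.
With no repressor bound, *torW* is transcribed.
→ *torW* is ON.
Citrulline is present, so KosR is inactive.
cAMP is present, so BexM is inactive.
No activator is available at the *velY* promoter, so *velY* is not transcribed.
So VelY is not produced.
With no repressor bound, *morW* is transcribed.
→ *morW* is ON.
3 of the 4 genes are transcribed.

3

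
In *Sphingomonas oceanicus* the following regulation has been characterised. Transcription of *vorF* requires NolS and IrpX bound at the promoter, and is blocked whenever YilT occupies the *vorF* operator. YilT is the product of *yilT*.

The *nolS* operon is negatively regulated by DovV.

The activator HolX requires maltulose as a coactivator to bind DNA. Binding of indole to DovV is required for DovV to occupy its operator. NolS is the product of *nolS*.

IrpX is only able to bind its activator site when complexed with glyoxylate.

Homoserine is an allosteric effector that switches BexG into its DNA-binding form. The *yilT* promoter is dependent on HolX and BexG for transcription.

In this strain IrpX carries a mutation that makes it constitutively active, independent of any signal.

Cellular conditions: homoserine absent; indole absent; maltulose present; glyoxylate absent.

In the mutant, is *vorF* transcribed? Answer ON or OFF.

ON

Maltulose is present, so HolX is active.
Homoserine is absent, so BexG is inactive.
Required activator BexG is absent, so *yilT* is not transcribed.
So YilT is not produced.
Indole is absent, so DovV is inactive.
With no repressor bound, *nolS* is transcribed.
So NolS is produced and active.
IrpX is constitutively active in this strain.
No repressor is bound and NolS and IrpX are active, so *vorF* is transcribed.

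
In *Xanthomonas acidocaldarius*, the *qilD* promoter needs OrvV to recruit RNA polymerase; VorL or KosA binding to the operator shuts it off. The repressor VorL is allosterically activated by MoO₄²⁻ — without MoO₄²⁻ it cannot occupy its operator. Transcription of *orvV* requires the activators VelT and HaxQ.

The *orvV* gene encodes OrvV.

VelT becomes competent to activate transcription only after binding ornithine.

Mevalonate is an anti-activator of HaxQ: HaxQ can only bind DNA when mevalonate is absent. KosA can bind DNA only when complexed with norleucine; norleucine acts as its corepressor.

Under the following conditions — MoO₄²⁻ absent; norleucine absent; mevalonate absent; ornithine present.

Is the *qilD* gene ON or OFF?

ON

MoO₄²⁻ is absent, so VorL is inactive.
Ornithine is present, so VelT is active.
Mevalonate is absent, so HaxQ is active.
No repressor is bound and VelT and HaxQ are active, so *orvV* is transcribed.
So OrvV is produced and active.
Norleucine is absent, so KosA is inactive.
No repressor is bound and OrvV is active, so *qilD* is transcribed.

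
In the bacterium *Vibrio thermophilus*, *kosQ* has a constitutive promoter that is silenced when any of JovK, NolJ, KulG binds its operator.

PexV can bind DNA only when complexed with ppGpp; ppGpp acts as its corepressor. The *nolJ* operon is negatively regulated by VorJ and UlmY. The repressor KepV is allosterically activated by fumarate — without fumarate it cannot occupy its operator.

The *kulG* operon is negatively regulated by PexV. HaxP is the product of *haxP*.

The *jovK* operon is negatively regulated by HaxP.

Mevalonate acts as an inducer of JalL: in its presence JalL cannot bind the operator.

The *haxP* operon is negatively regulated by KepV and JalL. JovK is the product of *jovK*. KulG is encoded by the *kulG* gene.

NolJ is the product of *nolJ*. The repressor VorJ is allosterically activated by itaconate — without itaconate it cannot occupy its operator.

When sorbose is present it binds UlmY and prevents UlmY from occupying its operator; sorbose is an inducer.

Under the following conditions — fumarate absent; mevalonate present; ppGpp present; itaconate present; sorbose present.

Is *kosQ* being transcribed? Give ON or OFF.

ON

Fumarate is absent, so KepV is inactive.
Mevalonate is present, so JalL is inactive.
With no repressor bound, *haxP* is transcribed.
So HaxP is produced and active.
With repressor HaxP bound, *jovK* is not transcribed.
So JovK is not produced.
Itaconate is present, so VorJ is active.
Sorbose is present, so UlmY is inactive.
With repressor VorJ bound, *nolJ* is not transcribed.
So NolJ is not produced.
ppGpp is present, so PexV is active.
With repressor PexV bound, *kulG* is not transcribed.
So KulG is not produced.
With no repressor bound, *kosQ* is transcribed.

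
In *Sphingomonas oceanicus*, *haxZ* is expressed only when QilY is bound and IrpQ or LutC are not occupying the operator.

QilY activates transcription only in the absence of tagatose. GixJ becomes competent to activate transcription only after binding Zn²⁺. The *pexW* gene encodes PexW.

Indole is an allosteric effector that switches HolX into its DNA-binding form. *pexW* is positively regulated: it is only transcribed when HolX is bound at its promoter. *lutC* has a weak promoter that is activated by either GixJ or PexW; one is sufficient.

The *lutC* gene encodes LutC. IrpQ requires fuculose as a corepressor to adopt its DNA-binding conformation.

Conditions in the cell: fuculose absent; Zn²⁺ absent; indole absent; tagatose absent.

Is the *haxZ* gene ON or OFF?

ON

Fuculose is absent, so IrpQ is inactive.
Zn²⁺ is absent, so GixJ is inactive.
Indole is absent, so HolX is inactive.
Required activator HolX is absent, so *pexW* is not transcribed.
So PexW is not produced.
No activator is available at the *lutC* promoter, so *lutC* is not transcribed.
So LutC is not produced.
Tagatose is absent, so QilY is active.
No repressor is bound and QilY is active, so *haxZ* is transcribed.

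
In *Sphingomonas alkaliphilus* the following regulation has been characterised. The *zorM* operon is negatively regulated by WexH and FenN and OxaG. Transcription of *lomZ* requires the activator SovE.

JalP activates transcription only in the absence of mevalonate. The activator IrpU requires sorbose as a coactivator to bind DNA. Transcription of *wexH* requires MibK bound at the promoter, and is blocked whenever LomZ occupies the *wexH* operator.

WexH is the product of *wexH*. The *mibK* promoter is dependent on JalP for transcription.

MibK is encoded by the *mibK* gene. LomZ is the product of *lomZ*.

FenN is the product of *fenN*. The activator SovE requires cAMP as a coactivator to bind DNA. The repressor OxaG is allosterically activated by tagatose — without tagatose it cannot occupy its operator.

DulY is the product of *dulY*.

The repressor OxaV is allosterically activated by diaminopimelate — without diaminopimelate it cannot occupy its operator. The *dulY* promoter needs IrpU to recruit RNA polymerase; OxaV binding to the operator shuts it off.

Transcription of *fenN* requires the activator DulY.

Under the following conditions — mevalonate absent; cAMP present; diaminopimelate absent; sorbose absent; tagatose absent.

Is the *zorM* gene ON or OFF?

Mevalonate is absent, so JalP is active.
No repressor is bound and JalP is active, so *mibK* is transcribed.
So MibK is produced and active.
cAMP is present, so SovE is active.
No repressor is bound and SovE is active, so *lomZ* is transcribed.
So LomZ is produced and active.
With repressor LomZ bound, *wexH* is not transcribed.
So WexH is not produced.
Sorbose is absent, so IrpU is inactive.
Diaminopimelate is absent, so OxaV is inactive.
Required activator IrpU is absent, so *dulY* is not transcribed.
So DulY is not produced.
Required activator DulY is absent, so *fenN* is not transcribed.
So FenN is not produced.
Tagatose is absent, so OxaG is inactive.
With no repressor bound, *zorM* is transcribed.

ON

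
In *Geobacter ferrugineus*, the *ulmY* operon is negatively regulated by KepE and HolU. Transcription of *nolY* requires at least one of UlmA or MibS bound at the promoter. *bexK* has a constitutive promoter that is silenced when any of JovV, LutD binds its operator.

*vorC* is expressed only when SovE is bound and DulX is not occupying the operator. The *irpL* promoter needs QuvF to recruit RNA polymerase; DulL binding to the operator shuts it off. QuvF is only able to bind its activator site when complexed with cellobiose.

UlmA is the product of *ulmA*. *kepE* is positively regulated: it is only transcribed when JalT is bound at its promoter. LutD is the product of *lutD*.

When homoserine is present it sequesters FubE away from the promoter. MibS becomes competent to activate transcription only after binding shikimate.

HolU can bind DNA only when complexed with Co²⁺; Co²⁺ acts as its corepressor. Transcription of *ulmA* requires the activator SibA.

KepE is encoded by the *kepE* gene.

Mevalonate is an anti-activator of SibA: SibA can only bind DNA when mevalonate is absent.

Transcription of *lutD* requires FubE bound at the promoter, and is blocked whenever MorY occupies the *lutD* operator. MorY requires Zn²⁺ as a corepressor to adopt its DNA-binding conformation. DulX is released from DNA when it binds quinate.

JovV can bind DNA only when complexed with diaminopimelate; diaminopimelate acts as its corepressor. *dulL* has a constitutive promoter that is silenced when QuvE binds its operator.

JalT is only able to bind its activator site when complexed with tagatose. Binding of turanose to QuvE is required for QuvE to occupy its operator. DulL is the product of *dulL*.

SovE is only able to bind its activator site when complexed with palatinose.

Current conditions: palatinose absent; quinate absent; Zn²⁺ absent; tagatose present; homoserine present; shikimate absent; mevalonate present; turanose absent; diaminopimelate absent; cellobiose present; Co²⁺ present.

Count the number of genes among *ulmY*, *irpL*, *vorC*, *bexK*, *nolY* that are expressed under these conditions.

Tagatose is present, so JalT is active.
No repressor is bound and JalT is active, so *kepE* is transcribed.
So KepE is produced and active.
Co²⁺ is present, so HolU is active.
With repressor KepE bound, *ulmY* is not transcribed.
→ *ulmY* is OFF.
Cellobiose is present, so QuvF is active.
Turanose is absent, so QuvE is inactive.
With no repressor bound, *dulL* is transcribed.
So DulL is produced and active.
With repressor DulL bound, *irpL* is not transcribed.
→ *irpL* is OFF.
Quinate is absent, so DulX is active.
Palatinose is absent, so SovE is inactive.
With repressor DulX bound, *vorC* is not transcribed.
→ *vorC* is OFF.
Diaminopimelate is absent, so JovV is inactive.
Zn²⁺ is absent, so MorY is inactive.
Homoserine is present, so FubE is inactive.
Required activator FubE is absent, so *lutD* is not transcribed.
So LutD is not produced.
With no repressor bound, *bexK* is transcribed.
→ *bexK* is ON.
Mevalonate is present, so SibA is inactive.
Required activator SibA is absent, so *ulmA* is not transcribed.
So UlmA is not produced.
Shikimate is absent, so MibS is inactive.
No activator is available at the *nolY* promoter, so *nolY* is not transcribed.
→ *nolY* is OFF.
1 of the 5 genes is transcribed.

1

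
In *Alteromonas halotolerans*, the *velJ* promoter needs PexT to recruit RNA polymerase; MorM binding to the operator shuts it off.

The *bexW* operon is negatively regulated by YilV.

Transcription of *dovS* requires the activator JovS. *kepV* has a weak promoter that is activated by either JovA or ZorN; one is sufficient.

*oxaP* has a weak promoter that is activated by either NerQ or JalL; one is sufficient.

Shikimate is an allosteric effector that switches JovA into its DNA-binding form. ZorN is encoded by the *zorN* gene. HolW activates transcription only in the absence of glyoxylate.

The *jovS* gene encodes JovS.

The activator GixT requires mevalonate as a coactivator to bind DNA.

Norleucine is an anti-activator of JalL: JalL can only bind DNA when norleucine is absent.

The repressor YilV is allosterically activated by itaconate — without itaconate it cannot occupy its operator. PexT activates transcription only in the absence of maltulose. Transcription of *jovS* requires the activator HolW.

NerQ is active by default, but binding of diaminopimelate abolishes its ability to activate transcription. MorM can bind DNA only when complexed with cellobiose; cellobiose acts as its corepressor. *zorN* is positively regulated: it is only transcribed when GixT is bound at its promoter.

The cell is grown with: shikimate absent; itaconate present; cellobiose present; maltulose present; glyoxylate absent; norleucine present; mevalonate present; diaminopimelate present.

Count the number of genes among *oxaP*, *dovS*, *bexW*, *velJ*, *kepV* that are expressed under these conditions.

Diaminopimelate is present, so NerQ is inactive.
Norleucine is present, so JalL is inactive.
No activator is available at the *oxaP* promoter, so *oxaP* is not transcribed.
→ *oxaP* is OFF.
Glyoxylate is absent, so HolW is active.
No repressor is bound and HolW is active, so *jovS* is transcribed.
So JovS is produced and active.
No repressor is bound and JovS is active, so *dovS* is transcribed.
→ *dovS* is ON.
Itaconate is present, so YilV is active.
With repressor YilV bound, *bexW* is not transcribed.
→ *bexW* is OFF.
Cellobiose is present, so MorM is active.
Maltulose is present, so PexT is inactive.
With repressor MorM bound, *velJ* is not transcribed.
→ *velJ* is OFF.
Shikimate is absent, so JovA is inactive.
Mevalonate is present, so GixT is active.
No repressor is bound and GixT is active, so *zorN* is transcribed.
So ZorN is produced and active.
Activator ZorN is present, so *kepV* is transcribed.
→ *kepV* is ON.
2 of the 5 genes are transcribed.

2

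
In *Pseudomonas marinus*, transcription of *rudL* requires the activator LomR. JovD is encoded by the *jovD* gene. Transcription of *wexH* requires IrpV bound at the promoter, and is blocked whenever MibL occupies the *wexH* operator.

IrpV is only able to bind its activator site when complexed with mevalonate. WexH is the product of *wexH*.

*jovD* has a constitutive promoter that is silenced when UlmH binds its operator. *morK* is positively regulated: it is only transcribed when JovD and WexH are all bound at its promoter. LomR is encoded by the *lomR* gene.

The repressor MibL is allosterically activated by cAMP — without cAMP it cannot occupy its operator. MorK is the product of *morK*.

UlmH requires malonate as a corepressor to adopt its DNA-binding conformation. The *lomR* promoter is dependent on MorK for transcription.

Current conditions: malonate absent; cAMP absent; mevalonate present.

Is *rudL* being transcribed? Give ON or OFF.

ON

Malonate is absent, so UlmH is inactive.
With no repressor bound, *jovD* is transcribed.
So JovD is produced and active.
cAMP is absent, so MibL is inactive.
Mevalonate is present, so IrpV is active.
No repressor is bound and IrpV is active, so *wexH* is transcribed.
So WexH is produced and active.
No repressor is bound and JovD and WexH are active, so *morK* is transcribed.
So MorK is produced and active.
No repressor is bound and MorK is active, so *lomR* is transcribed.
So LomR is produced and active.
No repressor is bound and LomR is active, so *rudL* is transcribed.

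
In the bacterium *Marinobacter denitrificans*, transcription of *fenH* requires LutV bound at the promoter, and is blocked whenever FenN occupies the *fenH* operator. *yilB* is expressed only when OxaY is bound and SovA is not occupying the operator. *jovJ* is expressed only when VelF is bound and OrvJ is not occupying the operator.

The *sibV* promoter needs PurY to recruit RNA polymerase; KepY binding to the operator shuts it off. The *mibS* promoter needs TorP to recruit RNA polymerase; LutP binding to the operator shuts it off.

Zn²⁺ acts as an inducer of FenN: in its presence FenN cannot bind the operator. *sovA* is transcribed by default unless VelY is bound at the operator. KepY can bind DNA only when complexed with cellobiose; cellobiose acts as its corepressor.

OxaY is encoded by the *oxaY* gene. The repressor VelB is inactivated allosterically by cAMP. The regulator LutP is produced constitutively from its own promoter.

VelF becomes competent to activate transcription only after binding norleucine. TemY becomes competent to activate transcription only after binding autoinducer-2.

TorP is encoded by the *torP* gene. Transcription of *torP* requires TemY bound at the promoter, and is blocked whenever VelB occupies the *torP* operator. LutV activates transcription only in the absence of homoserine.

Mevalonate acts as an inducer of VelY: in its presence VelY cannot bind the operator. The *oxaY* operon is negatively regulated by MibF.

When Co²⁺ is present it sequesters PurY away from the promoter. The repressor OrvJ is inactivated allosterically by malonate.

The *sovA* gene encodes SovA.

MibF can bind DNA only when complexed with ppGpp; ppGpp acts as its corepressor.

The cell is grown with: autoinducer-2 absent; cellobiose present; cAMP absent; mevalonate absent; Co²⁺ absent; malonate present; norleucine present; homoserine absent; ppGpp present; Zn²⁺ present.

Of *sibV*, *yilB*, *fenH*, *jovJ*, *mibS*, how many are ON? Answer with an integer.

Cellobiose is present, so KepY is active.
Co²⁺ is absent, so PurY is active.
With repressor KepY bound, *sibV* is not transcribed.
→ *sibV* is OFF.
Mevalonate is absent, so VelY is active.
With repressor VelY bound, *sovA* is not transcribed.
So SovA is not produced.
ppGpp is present, so MibF is active.
With repressor MibF bound, *oxaY* is not transcribed.
So OxaY is not produced.
Required activator OxaY is absent, so *yilB* is not transcribed.
→ *yilB* is OFF.
Zn²⁺ is present, so FenN is inactive.
Homoserine is absent, so LutV is active.
No repressor is bound and LutV is active, so *fenH* is transcribed.
→ *fenH* is ON.
Norleucine is present, so VelF is active.
Malonate is present, so OrvJ is inactive.
No repressor is bound and VelF is active, so *jovJ* is transcribed.
→ *jovJ* is ON.
LutP is produced constitutively and is active.
Autoinducer-2 is absent, so TemY is inactive.
cAMP is absent, so VelB is active.
With repressor VelB bound, *torP* is not transcribed.
So TorP is not produced.
With repressor LutP bound, *mibS* is not transcribed.
→ *mibS* is OFF.
2 of the 5 genes are transcribed.

2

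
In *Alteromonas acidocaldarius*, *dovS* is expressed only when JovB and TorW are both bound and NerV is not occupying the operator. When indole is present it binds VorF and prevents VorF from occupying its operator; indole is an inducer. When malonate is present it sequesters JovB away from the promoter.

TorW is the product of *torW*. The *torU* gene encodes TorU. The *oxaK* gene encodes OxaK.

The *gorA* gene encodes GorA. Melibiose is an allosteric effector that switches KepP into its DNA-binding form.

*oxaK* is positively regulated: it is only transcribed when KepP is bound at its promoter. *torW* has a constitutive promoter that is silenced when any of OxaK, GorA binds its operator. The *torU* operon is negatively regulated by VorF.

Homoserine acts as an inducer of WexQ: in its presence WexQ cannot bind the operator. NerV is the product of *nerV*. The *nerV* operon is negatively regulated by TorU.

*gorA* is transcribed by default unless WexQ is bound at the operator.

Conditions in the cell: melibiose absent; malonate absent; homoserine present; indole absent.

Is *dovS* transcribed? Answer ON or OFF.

OFF

Indole is absent, so VorF is active.
With repressor VorF bound, *torU* is not transcribed.
So TorU is not produced.
With no repressor bound, *nerV* is transcribed.
So NerV is produced and active.
Malonate is absent, so JovB is active.
Melibiose is absent, so KepP is inactive.
Required activator KepP is absent, so *oxaK* is not transcribed.
So OxaK is not produced.
Homoserine is present, so WexQ is inactive.
With no repressor bound, *gorA* is transcribed.
So GorA is produced and active.
With repressor GorA bound, *torW* is not transcribed.
So TorW is not produced.
With repressor NerV bound, *dovS* is not transcribed.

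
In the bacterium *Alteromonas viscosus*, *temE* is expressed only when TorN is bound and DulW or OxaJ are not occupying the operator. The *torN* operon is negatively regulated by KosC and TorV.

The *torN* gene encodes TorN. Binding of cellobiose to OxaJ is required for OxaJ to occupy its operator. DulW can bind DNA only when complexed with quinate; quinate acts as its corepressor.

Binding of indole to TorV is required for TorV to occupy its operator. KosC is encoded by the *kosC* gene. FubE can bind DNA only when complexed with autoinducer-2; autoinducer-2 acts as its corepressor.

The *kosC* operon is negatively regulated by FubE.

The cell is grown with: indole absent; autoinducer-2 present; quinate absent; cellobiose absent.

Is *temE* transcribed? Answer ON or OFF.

ON

Quinate is absent, so DulW is inactive.
Autoinducer-2 is present, so FubE is active.
With repressor FubE bound, *kosC* is not transcribed.
So KosC is not produced.
Indole is absent, so TorV is inactive.
With no repressor bound, *torN* is transcribed.
So TorN is produced and active.
Cellobiose is absent, so OxaJ is inactive.
No repressor is bound and TorN is active, so *temE* is transcribed.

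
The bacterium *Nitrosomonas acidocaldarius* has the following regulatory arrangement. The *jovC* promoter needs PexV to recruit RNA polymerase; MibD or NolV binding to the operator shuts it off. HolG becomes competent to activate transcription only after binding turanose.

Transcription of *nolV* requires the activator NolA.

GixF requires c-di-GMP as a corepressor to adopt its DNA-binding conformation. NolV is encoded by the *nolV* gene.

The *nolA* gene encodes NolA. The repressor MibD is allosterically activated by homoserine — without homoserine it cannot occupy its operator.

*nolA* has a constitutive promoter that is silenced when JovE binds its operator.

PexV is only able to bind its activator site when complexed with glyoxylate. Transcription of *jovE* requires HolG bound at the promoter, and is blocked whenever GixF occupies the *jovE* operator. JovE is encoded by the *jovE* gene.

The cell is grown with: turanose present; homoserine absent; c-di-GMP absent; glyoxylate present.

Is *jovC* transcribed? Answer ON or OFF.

ON

Glyoxylate is present, so PexV is active.
Homoserine is absent, so MibD is inactive.
Turanose is present, so HolG is active.
c-di-GMP is absent, so GixF is inactive.
No repressor is bound and HolG is active, so *jovE* is transcribed.
So JovE is produced and active.
With repressor JovE bound, *nolA* is not transcribed.
So NolA is not produced.
Required activator NolA is absent, so *nolV* is not transcribed.
So NolV is not produced.
No repressor is bound and PexV is active, so *jovC* is transcribed.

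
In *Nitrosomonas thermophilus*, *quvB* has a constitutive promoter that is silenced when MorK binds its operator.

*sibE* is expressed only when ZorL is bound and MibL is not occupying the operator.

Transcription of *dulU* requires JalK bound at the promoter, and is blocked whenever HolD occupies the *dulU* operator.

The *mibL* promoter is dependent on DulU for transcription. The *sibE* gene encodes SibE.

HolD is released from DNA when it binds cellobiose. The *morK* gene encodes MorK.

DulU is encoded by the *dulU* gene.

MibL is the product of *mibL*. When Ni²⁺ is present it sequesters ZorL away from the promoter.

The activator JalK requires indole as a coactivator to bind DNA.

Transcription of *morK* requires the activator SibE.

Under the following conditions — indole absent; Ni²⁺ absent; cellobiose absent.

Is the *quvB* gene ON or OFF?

Indole is absent, so JalK is inactive.
Cellobiose is absent, so HolD is active.
With repressor HolD bound, *dulU* is not transcribed.
So DulU is not produced.
Required activator DulU is absent, so *mibL* is not transcribed.
So MibL is not produced.
Ni²⁺ is absent, so ZorL is active.
No repressor is bound and ZorL is active, so *sibE* is transcribed.
So SibE is produced and active.
No repressor is bound and SibE is active, so *morK* is transcribed.
So MorK is produced and active.
With repressor MorK bound, *quvB* is not transcribed.

OFF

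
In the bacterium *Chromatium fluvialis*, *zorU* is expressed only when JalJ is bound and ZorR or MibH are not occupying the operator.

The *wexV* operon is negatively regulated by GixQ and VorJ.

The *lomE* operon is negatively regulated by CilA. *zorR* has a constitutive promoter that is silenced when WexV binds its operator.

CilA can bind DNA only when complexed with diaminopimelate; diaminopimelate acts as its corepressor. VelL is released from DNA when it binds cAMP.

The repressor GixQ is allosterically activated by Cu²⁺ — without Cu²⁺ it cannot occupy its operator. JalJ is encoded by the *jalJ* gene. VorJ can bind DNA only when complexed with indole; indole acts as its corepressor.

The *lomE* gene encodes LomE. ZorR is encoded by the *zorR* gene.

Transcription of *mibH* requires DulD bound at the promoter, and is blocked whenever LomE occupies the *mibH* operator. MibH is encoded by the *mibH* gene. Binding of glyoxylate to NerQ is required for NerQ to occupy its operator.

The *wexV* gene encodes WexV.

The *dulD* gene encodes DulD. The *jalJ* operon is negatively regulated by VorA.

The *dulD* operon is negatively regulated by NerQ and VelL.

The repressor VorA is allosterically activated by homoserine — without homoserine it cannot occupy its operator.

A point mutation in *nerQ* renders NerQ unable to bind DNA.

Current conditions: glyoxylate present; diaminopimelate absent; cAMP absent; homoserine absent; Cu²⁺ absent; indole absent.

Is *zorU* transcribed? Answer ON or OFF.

Homoserine is absent, so VorA is inactive.
With no repressor bound, *jalJ* is transcribed.
So JalJ is produced and active.
Cu²⁺ is absent, so GixQ is inactive.
Indole is absent, so VorJ is inactive.
With no repressor bound, *wexV* is transcribed.
So WexV is produced and active.
With repressor WexV bound, *zorR* is not transcribed.
So ZorR is not produced.
Diaminopimelate is absent, so CilA is inactive.
With no repressor bound, *lomE* is transcribed.
So LomE is produced and active.
NerQ is non-functional in this strain, so it has no effect.
cAMP is absent, so VelL is active.
With repressor VelL bound, *dulD* is not transcribed.
So DulD is not produced.
With repressor LomE bound, *mibH* is not transcribed.
So MibH is not produced.
No repressor is bound and JalJ is active, so *zorU* is transcribed.

ON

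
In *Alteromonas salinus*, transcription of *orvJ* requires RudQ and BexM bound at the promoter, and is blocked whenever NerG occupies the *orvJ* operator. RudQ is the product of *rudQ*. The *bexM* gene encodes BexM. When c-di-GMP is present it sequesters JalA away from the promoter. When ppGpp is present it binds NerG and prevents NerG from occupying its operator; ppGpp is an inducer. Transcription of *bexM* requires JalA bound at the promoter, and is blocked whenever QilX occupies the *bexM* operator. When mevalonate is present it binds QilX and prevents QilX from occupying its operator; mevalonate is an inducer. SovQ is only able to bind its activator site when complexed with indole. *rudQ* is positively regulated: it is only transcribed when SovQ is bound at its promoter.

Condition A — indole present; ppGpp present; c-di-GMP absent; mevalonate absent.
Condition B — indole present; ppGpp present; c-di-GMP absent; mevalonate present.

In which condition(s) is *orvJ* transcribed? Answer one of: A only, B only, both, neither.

B only

Condition A:
Indole is present, so SovQ is active.
No repressor is bound and SovQ is active, so *rudQ* is transcribed.
So RudQ is produced and active.
ppGpp is present, so NerG is inactive.
c-di-GMP is absent, so JalA is active.
Mevalonate is absent, so QilX is active.
With repressor QilX bound, *bexM* is not transcribed.
So BexM is not produced.
Required activator BexM is absent, so *orvJ* is not transcribed.
→ *orvJ* is OFF in A.
Condition B:
Indole is present, so SovQ is active.
No repressor is bound and SovQ is active, so *rudQ* is transcribed.
So RudQ is produced and active.
ppGpp is present, so NerG is inactive.
c-di-GMP is absent, so JalA is active.
Mevalonate is present, so QilX is inactive.
No repressor is bound and JalA is active, so *bexM* is transcribed.
So BexM is produced and active.
No repressor is bound and RudQ and BexM are active, so *orvJ* is transcribed.
→ *orvJ* is ON in B.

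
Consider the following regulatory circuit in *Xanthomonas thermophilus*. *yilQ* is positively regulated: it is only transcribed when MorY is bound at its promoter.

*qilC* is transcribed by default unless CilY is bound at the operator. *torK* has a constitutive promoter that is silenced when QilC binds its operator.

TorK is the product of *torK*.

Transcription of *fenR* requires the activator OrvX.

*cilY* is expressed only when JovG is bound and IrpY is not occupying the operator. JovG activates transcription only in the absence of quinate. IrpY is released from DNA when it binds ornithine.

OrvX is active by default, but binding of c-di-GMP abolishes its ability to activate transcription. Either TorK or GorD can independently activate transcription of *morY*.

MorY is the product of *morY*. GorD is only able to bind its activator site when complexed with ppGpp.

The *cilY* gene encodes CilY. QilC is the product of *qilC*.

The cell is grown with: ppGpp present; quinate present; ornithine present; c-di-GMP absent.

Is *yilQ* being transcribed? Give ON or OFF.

ON

Quinate is present, so JovG is inactive.
Ornithine is present, so IrpY is inactive.
Required activator JovG is absent, so *cilY* is not transcribed.
So CilY is not produced.
With no repressor bound, *qilC* is transcribed.
So QilC is produced and active.
With repressor QilC bound, *torK* is not transcribed.
So TorK is not produced.
ppGpp is present, so GorD is active.
Activator GorD is present, so *morY* is transcribed.
So MorY is produced and active.
No repressor is bound and MorY is active, so *yilQ* is transcribed.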